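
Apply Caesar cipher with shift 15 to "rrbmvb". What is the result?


Caesar cipher: shift "rrbmvb" by 15
  'r' (pos 17) + 15 = pos 6 = 'g'
  'r' (pos 17) + 15 = pos 6 = 'g'
  'b' (pos 1) + 15 = pos 16 = 'q'
  'm' (pos 12) + 15 = pos 1 = 'b'
  'v' (pos 21) + 15 = pos 10 = 'k'
  'b' (pos 1) + 15 = pos 16 = 'q'
Result: ggqbkq

ggqbkq


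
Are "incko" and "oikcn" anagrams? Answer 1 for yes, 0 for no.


Strings: "incko", "oikcn"
Sorted first:  cikno
Sorted second: cikno
Sorted forms match => anagrams

1


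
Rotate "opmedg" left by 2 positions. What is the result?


Input: "opmedg", rotate left by 2
First 2 characters: "op"
Remaining characters: "medg"
Concatenate remaining + first: "medg" + "op" = "medgop"

medgop


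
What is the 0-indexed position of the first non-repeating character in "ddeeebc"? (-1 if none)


Input: ddeeebc
Character frequencies:
  'b': 1
  'c': 1
  'd': 2
  'e': 3
Scanning left to right for freq == 1:
  Position 0 ('d'): freq=2, skip
  Position 1 ('d'): freq=2, skip
  Position 2 ('e'): freq=3, skip
  Position 3 ('e'): freq=3, skip
  Position 4 ('e'): freq=3, skip
  Position 5 ('b'): unique! => answer = 5

5


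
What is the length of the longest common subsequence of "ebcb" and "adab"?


LCS of "ebcb" and "adab"
DP table:
           a    d    a    b
      0    0    0    0    0
  e   0    0    0    0    0
  b   0    0    0    0    1
  c   0    0    0    0    1
  b   0    0    0    0    1
LCS length = dp[4][4] = 1

1


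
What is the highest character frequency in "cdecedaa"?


Input: cdecedaa
Character counts:
  'a': 2
  'c': 2
  'd': 2
  'e': 2
Maximum frequency: 2

2


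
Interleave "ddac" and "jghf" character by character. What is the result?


Interleaving "ddac" and "jghf":
  Position 0: 'd' from first, 'j' from second => "dj"
  Position 1: 'd' from first, 'g' from second => "dg"
  Position 2: 'a' from first, 'h' from second => "ah"
  Position 3: 'c' from first, 'f' from second => "cf"
Result: djdgahcf

djdgahcf


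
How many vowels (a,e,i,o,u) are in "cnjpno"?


Input: cnjpno
Checking each character:
  'c' at position 0: consonant
  'n' at position 1: consonant
  'j' at position 2: consonant
  'p' at position 3: consonant
  'n' at position 4: consonant
  'o' at position 5: vowel (running total: 1)
Total vowels: 1

1


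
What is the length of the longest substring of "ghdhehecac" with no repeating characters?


Input: "ghdhehecac"
Sliding window (track last position of each char):
  Position 0 ('g'): window [0,0] length 1 -- new best
  Position 1 ('h'): window [0,1] length 2 -- new best
  Position 2 ('d'): window [0,2] length 3 -- new best
  Position 3 ('h'): repeat (last at 1), move window start to 2
  Position 3 ('h'): window [2,3] length 2
  Position 4 ('e'): window [2,4] length 3
  Position 5 ('h'): repeat (last at 3), move window start to 4
  Position 5 ('h'): window [4,5] length 2
  Position 6 ('e'): repeat (last at 4), move window start to 5
  Position 6 ('e'): window [5,6] length 2
  Position 7 ('c'): window [5,7] length 3
  Position 8 ('a'): window [5,8] length 4 -- new best
  Position 9 ('c'): repeat (last at 7), move window start to 8
  Position 9 ('c'): window [8,9] length 2
Longest substring with no repeats: "heca" with length 4

4


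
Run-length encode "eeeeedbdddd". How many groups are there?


Input: eeeeedbdddd
Scanning for consecutive runs:
  Group 1: 'e' x 5 (positions 0-4)
  Group 2: 'd' x 1 (positions 5-5)
  Group 3: 'b' x 1 (positions 6-6)
  Group 4: 'd' x 4 (positions 7-10)
Total groups: 4

4


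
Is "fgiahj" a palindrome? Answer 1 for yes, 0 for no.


Input: fgiahj
Reversed: jhaigf
  Compare pos 0 ('f') with pos 5 ('j'): MISMATCH
  Compare pos 1 ('g') with pos 4 ('h'): MISMATCH
  Compare pos 2 ('i') with pos 3 ('a'): MISMATCH
Result: not a palindrome

0


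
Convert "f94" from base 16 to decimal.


Input: "f94" in base 16
Positional expansion:
  Digit 'f' (value 15) x 16^2 = 3840
  Digit '9' (value 9) x 16^1 = 144
  Digit '4' (value 4) x 16^0 = 4
Sum = 3988

3988


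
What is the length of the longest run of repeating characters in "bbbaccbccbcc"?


Input: "bbbaccbccbcc"
Scanning for longest run:
  Position 1 ('b'): continues run of 'b', length=2
  Position 2 ('b'): continues run of 'b', length=3
  Position 3 ('a'): new char, reset run to 1
  Position 4 ('c'): new char, reset run to 1
  Position 5 ('c'): continues run of 'c', length=2
  Position 6 ('b'): new char, reset run to 1
  Position 7 ('c'): new char, reset run to 1
  Position 8 ('c'): continues run of 'c', length=2
  Position 9 ('b'): new char, reset run to 1
  Position 10 ('c'): new char, reset run to 1
  Position 11 ('c'): continues run of 'c', length=2
Longest run: 'b' with length 3

3


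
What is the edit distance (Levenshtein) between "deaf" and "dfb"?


Computing edit distance: "deaf" -> "dfb"
DP table:
           d    f    b
      0    1    2    3
  d   1    0    1    2
  e   2    1    1    2
  a   3    2    2    2
  f   4    3    2    3
Edit distance = dp[4][3] = 3

3


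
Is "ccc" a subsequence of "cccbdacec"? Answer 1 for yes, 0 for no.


Check if "ccc" is a subsequence of "cccbdacec"
Greedy scan:
  Position 0 ('c'): matches sub[0] = 'c'
  Position 1 ('c'): matches sub[1] = 'c'
  Position 2 ('c'): matches sub[2] = 'c'
  Position 3 ('b'): no match needed
  Position 4 ('d'): no match needed
  Position 5 ('a'): no match needed
  Position 6 ('c'): no match needed
  Position 7 ('e'): no match needed
  Position 8 ('c'): no match needed
All 3 characters matched => is a subsequence

1


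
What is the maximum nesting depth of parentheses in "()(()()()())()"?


Input: "()(()()()())()"
Tracking depth:
  Position 0 '(': depth becomes 1
  Position 1 ')': depth becomes 0
  Position 2 '(': depth becomes 1
  Position 3 '(': depth becomes 2
  Position 4 ')': depth becomes 1
  Position 5 '(': depth becomes 2
  Position 6 ')': depth becomes 1
  Position 7 '(': depth becomes 2
  Position 8 ')': depth becomes 1
  Position 9 '(': depth becomes 2
  Position 10 ')': depth becomes 1
  Position 11 ')': depth becomes 0
  Position 12 '(': depth becomes 1
  Position 13 ')': depth becomes 0
Maximum depth reached: 2

2


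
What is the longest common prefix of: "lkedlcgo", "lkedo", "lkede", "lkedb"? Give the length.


Words: lkedlcgo, lkedo, lkede, lkedb
  Position 0: all 'l' => match
  Position 1: all 'k' => match
  Position 2: all 'e' => match
  Position 3: all 'd' => match
  Position 4: ('l', 'o', 'e', 'b') => mismatch, stop
LCP = "lked" (length 4)

4


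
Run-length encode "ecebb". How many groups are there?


Input: ecebb
Scanning for consecutive runs:
  Group 1: 'e' x 1 (positions 0-0)
  Group 2: 'c' x 1 (positions 1-1)
  Group 3: 'e' x 1 (positions 2-2)
  Group 4: 'b' x 2 (positions 3-4)
Total groups: 4

4


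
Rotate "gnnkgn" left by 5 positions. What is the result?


Input: "gnnkgn", rotate left by 5
First 5 characters: "gnnkg"
Remaining characters: "n"
Concatenate remaining + first: "n" + "gnnkg" = "ngnnkg"

ngnnkg


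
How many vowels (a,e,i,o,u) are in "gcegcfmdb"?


Input: gcegcfmdb
Checking each character:
  'g' at position 0: consonant
  'c' at position 1: consonant
  'e' at position 2: vowel (running total: 1)
  'g' at position 3: consonant
  'c' at position 4: consonant
  'f' at position 5: consonant
  'm' at position 6: consonant
  'd' at position 7: consonant
  'b' at position 8: consonant
Total vowels: 1

1


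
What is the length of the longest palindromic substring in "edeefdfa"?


Input: "edeefdfa"
Checking substrings for palindromes:
  [0:3] "ede" (len 3) => palindrome
  [4:7] "fdf" (len 3) => palindrome
  [2:4] "ee" (len 2) => palindrome
Longest palindromic substring: "ede" with length 3

3


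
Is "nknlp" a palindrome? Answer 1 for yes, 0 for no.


Input: nknlp
Reversed: plnkn
  Compare pos 0 ('n') with pos 4 ('p'): MISMATCH
  Compare pos 1 ('k') with pos 3 ('l'): MISMATCH
Result: not a palindrome

0


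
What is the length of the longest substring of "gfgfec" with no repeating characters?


Input: "gfgfec"
Sliding window (track last position of each char):
  Position 0 ('g'): window [0,0] length 1 -- new best
  Position 1 ('f'): window [0,1] length 2 -- new best
  Position 2 ('g'): repeat (last at 0), move window start to 1
  Position 2 ('g'): window [1,2] length 2
  Position 3 ('f'): repeat (last at 1), move window start to 2
  Position 3 ('f'): window [2,3] length 2
  Position 4 ('e'): window [2,4] length 3 -- new best
  Position 5 ('c'): window [2,5] length 4 -- new best
Longest substring with no repeats: "gfec" with length 4

4


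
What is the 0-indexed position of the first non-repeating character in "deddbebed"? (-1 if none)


Input: deddbebed
Character frequencies:
  'b': 2
  'd': 4
  'e': 3
Scanning left to right for freq == 1:
  Position 0 ('d'): freq=4, skip
  Position 1 ('e'): freq=3, skip
  Position 2 ('d'): freq=4, skip
  Position 3 ('d'): freq=4, skip
  Position 4 ('b'): freq=2, skip
  Position 5 ('e'): freq=3, skip
  Position 6 ('b'): freq=2, skip
  Position 7 ('e'): freq=3, skip
  Position 8 ('d'): freq=4, skip
  No unique character found => answer = -1

-1


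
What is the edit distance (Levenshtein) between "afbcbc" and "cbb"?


Computing edit distance: "afbcbc" -> "cbb"
DP table:
           c    b    b
      0    1    2    3
  a   1    1    2    3
  f   2    2    2    3
  b   3    3    2    2
  c   4    3    3    3
  b   5    4    3    3
  c   6    5    4    4
Edit distance = dp[6][3] = 4

4


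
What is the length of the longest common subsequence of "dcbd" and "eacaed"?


LCS of "dcbd" and "eacaed"
DP table:
           e    a    c    a    e    d
      0    0    0    0    0    0    0
  d   0    0    0    0    0    0    1
  c   0    0    0    1    1    1    1
  b   0    0    0    1    1    1    1
  d   0    0    0    1    1    1    2
LCS length = dp[4][6] = 2

2


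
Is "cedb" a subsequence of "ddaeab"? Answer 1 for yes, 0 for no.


Check if "cedb" is a subsequence of "ddaeab"
Greedy scan:
  Position 0 ('d'): no match needed
  Position 1 ('d'): no match needed
  Position 2 ('a'): no match needed
  Position 3 ('e'): no match needed
  Position 4 ('a'): no match needed
  Position 5 ('b'): no match needed
Only matched 0/4 characters => not a subsequence

0


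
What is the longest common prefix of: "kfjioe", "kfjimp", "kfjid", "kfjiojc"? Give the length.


Words: kfjioe, kfjimp, kfjid, kfjiojc
  Position 0: all 'k' => match
  Position 1: all 'f' => match
  Position 2: all 'j' => match
  Position 3: all 'i' => match
  Position 4: ('o', 'm', 'd', 'o') => mismatch, stop
LCP = "kfji" (length 4)

4


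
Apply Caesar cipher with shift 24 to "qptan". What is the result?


Caesar cipher: shift "qptan" by 24
  'q' (pos 16) + 24 = pos 14 = 'o'
  'p' (pos 15) + 24 = pos 13 = 'n'
  't' (pos 19) + 24 = pos 17 = 'r'
  'a' (pos 0) + 24 = pos 24 = 'y'
  'n' (pos 13) + 24 = pos 11 = 'l'
Result: onryl

onryl


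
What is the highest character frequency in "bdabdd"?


Input: bdabdd
Character counts:
  'a': 1
  'b': 2
  'd': 3
Maximum frequency: 3

3


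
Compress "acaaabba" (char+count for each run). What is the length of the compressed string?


Input: acaaabba
Runs:
  'a' x 1 => "a1"
  'c' x 1 => "c1"
  'a' x 3 => "a3"
  'b' x 2 => "b2"
  'a' x 1 => "a1"
Compressed: "a1c1a3b2a1"
Compressed length: 10

10


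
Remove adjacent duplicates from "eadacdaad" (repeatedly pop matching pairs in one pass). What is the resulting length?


Input: eadacdaad
Stack-based adjacent duplicate removal:
  Read 'e': push. Stack: e
  Read 'a': push. Stack: ea
  Read 'd': push. Stack: ead
  Read 'a': push. Stack: eada
  Read 'c': push. Stack: eadac
  Read 'd': push. Stack: eadacd
  Read 'a': push. Stack: eadacda
  Read 'a': matches stack top 'a' => pop. Stack: eadacd
  Read 'd': matches stack top 'd' => pop. Stack: eadac
Final stack: "eadac" (length 5)

5


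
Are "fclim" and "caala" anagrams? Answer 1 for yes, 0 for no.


Strings: "fclim", "caala"
Sorted first:  cfilm
Sorted second: aaacl
Differ at position 0: 'c' vs 'a' => not anagrams

0


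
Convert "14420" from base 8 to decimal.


Input: "14420" in base 8
Positional expansion:
  Digit '1' (value 1) x 8^4 = 4096
  Digit '4' (value 4) x 8^3 = 2048
  Digit '4' (value 4) x 8^2 = 256
  Digit '2' (value 2) x 8^1 = 16
  Digit '0' (value 0) x 8^0 = 0
Sum = 6416

6416


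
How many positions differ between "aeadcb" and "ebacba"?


Comparing "aeadcb" and "ebacba" position by position:
  Position 0: 'a' vs 'e' => DIFFER
  Position 1: 'e' vs 'b' => DIFFER
  Position 2: 'a' vs 'a' => same
  Position 3: 'd' vs 'c' => DIFFER
  Position 4: 'c' vs 'b' => DIFFER
  Position 5: 'b' vs 'a' => DIFFER
Positions that differ: 5

5


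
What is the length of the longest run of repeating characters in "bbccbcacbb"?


Input: "bbccbcacbb"
Scanning for longest run:
  Position 1 ('b'): continues run of 'b', length=2
  Position 2 ('c'): new char, reset run to 1
  Position 3 ('c'): continues run of 'c', length=2
  Position 4 ('b'): new char, reset run to 1
  Position 5 ('c'): new char, reset run to 1
  Position 6 ('a'): new char, reset run to 1
  Position 7 ('c'): new char, reset run to 1
  Position 8 ('b'): new char, reset run to 1
  Position 9 ('b'): continues run of 'b', length=2
Longest run: 'b' with length 2

2


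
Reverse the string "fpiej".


Input: fpiej
Reading characters right to left:
  Position 4: 'j'
  Position 3: 'e'
  Position 2: 'i'
  Position 1: 'p'
  Position 0: 'f'
Reversed: jeipf

jeipf


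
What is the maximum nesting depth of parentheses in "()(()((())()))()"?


Input: "()(()((())()))()"
Tracking depth:
  Position 0 '(': depth becomes 1
  Position 1 ')': depth becomes 0
  Position 2 '(': depth becomes 1
  Position 3 '(': depth becomes 2
  Position 4 ')': depth becomes 1
  Position 5 '(': depth becomes 2
  Position 6 '(': depth becomes 3
  Position 7 '(': depth becomes 4
  Position 8 ')': depth becomes 3
  Position 9 ')': depth becomes 2
  Position 10 '(': depth becomes 3
  Position 11 ')': depth becomes 2
  Position 12 ')': depth becomes 1
  Position 13 ')': depth becomes 0
  Position 14 '(': depth becomes 1
  Position 15 ')': depth becomes 0
Maximum depth reached: 4

4


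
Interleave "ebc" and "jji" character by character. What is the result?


Interleaving "ebc" and "jji":
  Position 0: 'e' from first, 'j' from second => "ej"
  Position 1: 'b' from first, 'j' from second => "bj"
  Position 2: 'c' from first, 'i' from second => "ci"
Result: ejbjci

ejbjci


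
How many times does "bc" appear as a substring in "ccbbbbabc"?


Searching for "bc" in "ccbbbbabc"
Scanning each position:
  Position 0: "cc" => no
  Position 1: "cb" => no
  Position 2: "bb" => no
  Position 3: "bb" => no
  Position 4: "bb" => no
  Position 5: "ba" => no
  Position 6: "ab" => no
  Position 7: "bc" => MATCH
Total occurrences: 1

1


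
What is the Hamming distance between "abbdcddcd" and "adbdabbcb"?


Comparing "abbdcddcd" and "adbdabbcb" position by position:
  Position 0: 'a' vs 'a' => same
  Position 1: 'b' vs 'd' => differ
  Position 2: 'b' vs 'b' => same
  Position 3: 'd' vs 'd' => same
  Position 4: 'c' vs 'a' => differ
  Position 5: 'd' vs 'b' => differ
  Position 6: 'd' vs 'b' => differ
  Position 7: 'c' vs 'c' => same
  Position 8: 'd' vs 'b' => differ
Total differences (Hamming distance): 5

5


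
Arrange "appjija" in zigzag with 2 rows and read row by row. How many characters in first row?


Zigzag "appjija" into 2 rows:
Placing characters:
  'a' => row 0
  'p' => row 1
  'p' => row 0
  'j' => row 1
  'i' => row 0
  'j' => row 1
  'a' => row 0
Rows:
  Row 0: "apia"
  Row 1: "pjj"
First row length: 4

4


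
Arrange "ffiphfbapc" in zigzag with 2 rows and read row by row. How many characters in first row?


Zigzag "ffiphfbapc" into 2 rows:
Placing characters:
  'f' => row 0
  'f' => row 1
  'i' => row 0
  'p' => row 1
  'h' => row 0
  'f' => row 1
  'b' => row 0
  'a' => row 1
  'p' => row 0
  'c' => row 1
Rows:
  Row 0: "fihbp"
  Row 1: "fpfac"
First row length: 5

5


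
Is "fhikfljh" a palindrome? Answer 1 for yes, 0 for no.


Input: fhikfljh
Reversed: hjlfkihf
  Compare pos 0 ('f') with pos 7 ('h'): MISMATCH
  Compare pos 1 ('h') with pos 6 ('j'): MISMATCH
  Compare pos 2 ('i') with pos 5 ('l'): MISMATCH
  Compare pos 3 ('k') with pos 4 ('f'): MISMATCH
Result: not a palindrome

0


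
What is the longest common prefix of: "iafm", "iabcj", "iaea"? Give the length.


Words: iafm, iabcj, iaea
  Position 0: all 'i' => match
  Position 1: all 'a' => match
  Position 2: ('f', 'b', 'e') => mismatch, stop
LCP = "ia" (length 2)

2


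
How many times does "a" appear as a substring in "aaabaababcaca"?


Searching for "a" in "aaabaababcaca"
Scanning each position:
  Position 0: "a" => MATCH
  Position 1: "a" => MATCH
  Position 2: "a" => MATCH
  Position 3: "b" => no
  Position 4: "a" => MATCH
  Position 5: "a" => MATCH
  Position 6: "b" => no
  Position 7: "a" => MATCH
  Position 8: "b" => no
  Position 9: "c" => no
  Position 10: "a" => MATCH
  Position 11: "c" => no
  Position 12: "a" => MATCH
Total occurrences: 8

8


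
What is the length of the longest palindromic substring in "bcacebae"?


Input: "bcacebae"
Checking substrings for palindromes:
  [1:4] "cac" (len 3) => palindrome
Longest palindromic substring: "cac" with length 3

3


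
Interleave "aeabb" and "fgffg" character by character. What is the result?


Interleaving "aeabb" and "fgffg":
  Position 0: 'a' from first, 'f' from second => "af"
  Position 1: 'e' from first, 'g' from second => "eg"
  Position 2: 'a' from first, 'f' from second => "af"
  Position 3: 'b' from first, 'f' from second => "bf"
  Position 4: 'b' from first, 'g' from second => "bg"
Result: afegafbfbg

afegafbfbg


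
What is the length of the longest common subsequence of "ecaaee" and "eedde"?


LCS of "ecaaee" and "eedde"
DP table:
           e    e    d    d    e
      0    0    0    0    0    0
  e   0    1    1    1    1    1
  c   0    1    1    1    1    1
  a   0    1    1    1    1    1
  a   0    1    1    1    1    1
  e   0    1    2    2    2    2
  e   0    1    2    2    2    3
LCS length = dp[6][5] = 3

3


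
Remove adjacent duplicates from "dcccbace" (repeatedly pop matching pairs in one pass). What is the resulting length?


Input: dcccbace
Stack-based adjacent duplicate removal:
  Read 'd': push. Stack: d
  Read 'c': push. Stack: dc
  Read 'c': matches stack top 'c' => pop. Stack: d
  Read 'c': push. Stack: dc
  Read 'b': push. Stack: dcb
  Read 'a': push. Stack: dcba
  Read 'c': push. Stack: dcbac
  Read 'e': push. Stack: dcbace
Final stack: "dcbace" (length 6)

6


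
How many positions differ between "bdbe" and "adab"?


Comparing "bdbe" and "adab" position by position:
  Position 0: 'b' vs 'a' => DIFFER
  Position 1: 'd' vs 'd' => same
  Position 2: 'b' vs 'a' => DIFFER
  Position 3: 'e' vs 'b' => DIFFER
Positions that differ: 3

3


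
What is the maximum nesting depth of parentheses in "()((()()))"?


Input: "()((()()))"
Tracking depth:
  Position 0 '(': depth becomes 1
  Position 1 ')': depth becomes 0
  Position 2 '(': depth becomes 1
  Position 3 '(': depth becomes 2
  Position 4 '(': depth becomes 3
  Position 5 ')': depth becomes 2
  Position 6 '(': depth becomes 3
  Position 7 ')': depth becomes 2
  Position 8 ')': depth becomes 1
  Position 9 ')': depth becomes 0
Maximum depth reached: 3

3


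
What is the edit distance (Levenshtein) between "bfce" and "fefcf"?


Computing edit distance: "bfce" -> "fefcf"
DP table:
           f    e    f    c    f
      0    1    2    3    4    5
  b   1    1    2    3    4    5
  f   2    1    2    2    3    4
  c   3    2    2    3    2    3
  e   4    3    2    3    3    3
Edit distance = dp[4][5] = 3

3


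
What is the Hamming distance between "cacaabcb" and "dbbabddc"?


Comparing "cacaabcb" and "dbbabddc" position by position:
  Position 0: 'c' vs 'd' => differ
  Position 1: 'a' vs 'b' => differ
  Position 2: 'c' vs 'b' => differ
  Position 3: 'a' vs 'a' => same
  Position 4: 'a' vs 'b' => differ
  Position 5: 'b' vs 'd' => differ
  Position 6: 'c' vs 'd' => differ
  Position 7: 'b' vs 'c' => differ
Total differences (Hamming distance): 7

7


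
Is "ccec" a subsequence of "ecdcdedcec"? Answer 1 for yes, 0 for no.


Check if "ccec" is a subsequence of "ecdcdedcec"
Greedy scan:
  Position 0 ('e'): no match needed
  Position 1 ('c'): matches sub[0] = 'c'
  Position 2 ('d'): no match needed
  Position 3 ('c'): matches sub[1] = 'c'
  Position 4 ('d'): no match needed
  Position 5 ('e'): matches sub[2] = 'e'
  Position 6 ('d'): no match needed
  Position 7 ('c'): matches sub[3] = 'c'
  Position 8 ('e'): no match needed
  Position 9 ('c'): no match needed
All 4 characters matched => is a subsequence

1


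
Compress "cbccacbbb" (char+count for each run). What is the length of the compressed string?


Input: cbccacbbb
Runs:
  'c' x 1 => "c1"
  'b' x 1 => "b1"
  'c' x 2 => "c2"
  'a' x 1 => "a1"
  'c' x 1 => "c1"
  'b' x 3 => "b3"
Compressed: "c1b1c2a1c1b3"
Compressed length: 12

12


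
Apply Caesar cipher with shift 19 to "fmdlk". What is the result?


Caesar cipher: shift "fmdlk" by 19
  'f' (pos 5) + 19 = pos 24 = 'y'
  'm' (pos 12) + 19 = pos 5 = 'f'
  'd' (pos 3) + 19 = pos 22 = 'w'
  'l' (pos 11) + 19 = pos 4 = 'e'
  'k' (pos 10) + 19 = pos 3 = 'd'
Result: yfwed

yfwed


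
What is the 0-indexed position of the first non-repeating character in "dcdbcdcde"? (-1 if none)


Input: dcdbcdcde
Character frequencies:
  'b': 1
  'c': 3
  'd': 4
  'e': 1
Scanning left to right for freq == 1:
  Position 0 ('d'): freq=4, skip
  Position 1 ('c'): freq=3, skip
  Position 2 ('d'): freq=4, skip
  Position 3 ('b'): unique! => answer = 3

3


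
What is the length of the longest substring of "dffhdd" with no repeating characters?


Input: "dffhdd"
Sliding window (track last position of each char):
  Position 0 ('d'): window [0,0] length 1 -- new best
  Position 1 ('f'): window [0,1] length 2 -- new best
  Position 2 ('f'): repeat (last at 1), move window start to 2
  Position 2 ('f'): window [2,2] length 1
  Position 3 ('h'): window [2,3] length 2
  Position 4 ('d'): window [2,4] length 3 -- new best
  Position 5 ('d'): repeat (last at 4), move window start to 5
  Position 5 ('d'): window [5,5] length 1
Longest substring with no repeats: "fhd" with length 3

3


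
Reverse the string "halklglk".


Input: halklglk
Reading characters right to left:
  Position 7: 'k'
  Position 6: 'l'
  Position 5: 'g'
  Position 4: 'l'
  Position 3: 'k'
  Position 2: 'l'
  Position 1: 'a'
  Position 0: 'h'
Reversed: klglklah

klglklah


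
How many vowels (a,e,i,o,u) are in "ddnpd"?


Input: ddnpd
Checking each character:
  'd' at position 0: consonant
  'd' at position 1: consonant
  'n' at position 2: consonant
  'p' at position 3: consonant
  'd' at position 4: consonant
Total vowels: 0

0


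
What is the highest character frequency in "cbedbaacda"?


Input: cbedbaacda
Character counts:
  'a': 3
  'b': 2
  'c': 2
  'd': 2
  'e': 1
Maximum frequency: 3

3


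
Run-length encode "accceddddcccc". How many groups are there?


Input: accceddddcccc
Scanning for consecutive runs:
  Group 1: 'a' x 1 (positions 0-0)
  Group 2: 'c' x 3 (positions 1-3)
  Group 3: 'e' x 1 (positions 4-4)
  Group 4: 'd' x 4 (positions 5-8)
  Group 5: 'c' x 4 (positions 9-12)
Total groups: 5

5


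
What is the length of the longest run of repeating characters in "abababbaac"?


Input: "abababbaac"
Scanning for longest run:
  Position 1 ('b'): new char, reset run to 1
  Position 2 ('a'): new char, reset run to 1
  Position 3 ('b'): new char, reset run to 1
  Position 4 ('a'): new char, reset run to 1
  Position 5 ('b'): new char, reset run to 1
  Position 6 ('b'): continues run of 'b', length=2
  Position 7 ('a'): new char, reset run to 1
  Position 8 ('a'): continues run of 'a', length=2
  Position 9 ('c'): new char, reset run to 1
Longest run: 'b' with length 2

2


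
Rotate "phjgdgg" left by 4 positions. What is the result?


Input: "phjgdgg", rotate left by 4
First 4 characters: "phjg"
Remaining characters: "dgg"
Concatenate remaining + first: "dgg" + "phjg" = "dggphjg"

dggphjg


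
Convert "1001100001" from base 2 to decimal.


Input: "1001100001" in base 2
Positional expansion:
  Digit '1' (value 1) x 2^9 = 512
  Digit '0' (value 0) x 2^8 = 0
  Digit '0' (value 0) x 2^7 = 0
  Digit '1' (value 1) x 2^6 = 64
  Digit '1' (value 1) x 2^5 = 32
  Digit '0' (value 0) x 2^4 = 0
  Digit '0' (value 0) x 2^3 = 0
  Digit '0' (value 0) x 2^2 = 0
  Digit '0' (value 0) x 2^1 = 0
  Digit '1' (value 1) x 2^0 = 1
Sum = 609

609


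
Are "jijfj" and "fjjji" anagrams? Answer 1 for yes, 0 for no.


Strings: "jijfj", "fjjji"
Sorted first:  fijjj
Sorted second: fijjj
Sorted forms match => anagrams

1


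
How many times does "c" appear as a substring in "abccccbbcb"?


Searching for "c" in "abccccbbcb"
Scanning each position:
  Position 0: "a" => no
  Position 1: "b" => no
  Position 2: "c" => MATCH
  Position 3: "c" => MATCH
  Position 4: "c" => MATCH
  Position 5: "c" => MATCH
  Position 6: "b" => no
  Position 7: "b" => no
  Position 8: "c" => MATCH
  Position 9: "b" => no
Total occurrences: 5

5


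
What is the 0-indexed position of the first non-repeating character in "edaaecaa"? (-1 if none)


Input: edaaecaa
Character frequencies:
  'a': 4
  'c': 1
  'd': 1
  'e': 2
Scanning left to right for freq == 1:
  Position 0 ('e'): freq=2, skip
  Position 1 ('d'): unique! => answer = 1

1


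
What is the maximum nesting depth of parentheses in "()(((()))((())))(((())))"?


Input: "()(((()))((())))(((())))"
Tracking depth:
  Position 0 '(': depth becomes 1
  Position 1 ')': depth becomes 0
  Position 2 '(': depth becomes 1
  Position 3 '(': depth becomes 2
  Position 4 '(': depth becomes 3
  Position 5 '(': depth becomes 4
  Position 6 ')': depth becomes 3
  Position 7 ')': depth becomes 2
  Position 8 ')': depth becomes 1
  Position 9 '(': depth becomes 2
  Position 10 '(': depth becomes 3
  Position 11 '(': depth becomes 4
  Position 12 ')': depth becomes 3
  Position 13 ')': depth becomes 2
  Position 14 ')': depth becomes 1
  Position 15 ')': depth becomes 0
  Position 16 '(': depth becomes 1
  Position 17 '(': depth becomes 2
  Position 18 '(': depth becomes 3
  Position 19 '(': depth becomes 4
  Position 20 ')': depth becomes 3
  Position 21 ')': depth becomes 2
  Position 22 ')': depth becomes 1
  Position 23 ')': depth becomes 0
Maximum depth reached: 4

4


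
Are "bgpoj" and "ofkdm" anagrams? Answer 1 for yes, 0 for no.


Strings: "bgpoj", "ofkdm"
Sorted first:  bgjop
Sorted second: dfkmo
Differ at position 0: 'b' vs 'd' => not anagrams

0


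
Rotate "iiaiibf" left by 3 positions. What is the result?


Input: "iiaiibf", rotate left by 3
First 3 characters: "iia"
Remaining characters: "iibf"
Concatenate remaining + first: "iibf" + "iia" = "iibfiia"

iibfiia


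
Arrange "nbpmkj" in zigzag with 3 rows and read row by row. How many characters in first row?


Zigzag "nbpmkj" into 3 rows:
Placing characters:
  'n' => row 0
  'b' => row 1
  'p' => row 2
  'm' => row 1
  'k' => row 0
  'j' => row 1
Rows:
  Row 0: "nk"
  Row 1: "bmj"
  Row 2: "p"
First row length: 2

2


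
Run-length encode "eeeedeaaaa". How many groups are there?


Input: eeeedeaaaa
Scanning for consecutive runs:
  Group 1: 'e' x 4 (positions 0-3)
  Group 2: 'd' x 1 (positions 4-4)
  Group 3: 'e' x 1 (positions 5-5)
  Group 4: 'a' x 4 (positions 6-9)
Total groups: 4

4


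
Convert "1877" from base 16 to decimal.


Input: "1877" in base 16
Positional expansion:
  Digit '1' (value 1) x 16^3 = 4096
  Digit '8' (value 8) x 16^2 = 2048
  Digit '7' (value 7) x 16^1 = 112
  Digit '7' (value 7) x 16^0 = 7
Sum = 6263

6263


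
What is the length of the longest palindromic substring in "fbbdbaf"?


Input: "fbbdbaf"
Checking substrings for palindromes:
  [2:5] "bdb" (len 3) => palindrome
  [1:3] "bb" (len 2) => palindrome
Longest palindromic substring: "bdb" with length 3

3


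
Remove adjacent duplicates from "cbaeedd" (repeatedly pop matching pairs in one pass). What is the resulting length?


Input: cbaeedd
Stack-based adjacent duplicate removal:
  Read 'c': push. Stack: c
  Read 'b': push. Stack: cb
  Read 'a': push. Stack: cba
  Read 'e': push. Stack: cbae
  Read 'e': matches stack top 'e' => pop. Stack: cba
  Read 'd': push. Stack: cbad
  Read 'd': matches stack top 'd' => pop. Stack: cba
Final stack: "cba" (length 3)

3


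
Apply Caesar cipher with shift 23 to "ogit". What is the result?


Caesar cipher: shift "ogit" by 23
  'o' (pos 14) + 23 = pos 11 = 'l'
  'g' (pos 6) + 23 = pos 3 = 'd'
  'i' (pos 8) + 23 = pos 5 = 'f'
  't' (pos 19) + 23 = pos 16 = 'q'
Result: ldfq

ldfq


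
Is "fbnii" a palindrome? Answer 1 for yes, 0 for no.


Input: fbnii
Reversed: iinbf
  Compare pos 0 ('f') with pos 4 ('i'): MISMATCH
  Compare pos 1 ('b') with pos 3 ('i'): MISMATCH
Result: not a palindrome

0


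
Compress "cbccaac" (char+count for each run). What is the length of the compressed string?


Input: cbccaac
Runs:
  'c' x 1 => "c1"
  'b' x 1 => "b1"
  'c' x 2 => "c2"
  'a' x 2 => "a2"
  'c' x 1 => "c1"
Compressed: "c1b1c2a2c1"
Compressed length: 10

10


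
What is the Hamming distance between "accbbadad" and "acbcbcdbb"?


Comparing "accbbadad" and "acbcbcdbb" position by position:
  Position 0: 'a' vs 'a' => same
  Position 1: 'c' vs 'c' => same
  Position 2: 'c' vs 'b' => differ
  Position 3: 'b' vs 'c' => differ
  Position 4: 'b' vs 'b' => same
  Position 5: 'a' vs 'c' => differ
  Position 6: 'd' vs 'd' => same
  Position 7: 'a' vs 'b' => differ
  Position 8: 'd' vs 'b' => differ
Total differences (Hamming distance): 5

5


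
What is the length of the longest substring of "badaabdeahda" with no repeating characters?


Input: "badaabdeahda"
Sliding window (track last position of each char):
  Position 0 ('b'): window [0,0] length 1 -- new best
  Position 1 ('a'): window [0,1] length 2 -- new best
  Position 2 ('d'): window [0,2] length 3 -- new best
  Position 3 ('a'): repeat (last at 1), move window start to 2
  Position 3 ('a'): window [2,3] length 2
  Position 4 ('a'): repeat (last at 3), move window start to 4
  Position 4 ('a'): window [4,4] length 1
  Position 5 ('b'): window [4,5] length 2
  Position 6 ('d'): window [4,6] length 3
  Position 7 ('e'): window [4,7] length 4 -- new best
  Position 8 ('a'): repeat (last at 4), move window start to 5
  Position 8 ('a'): window [5,8] length 4
  Position 9 ('h'): window [5,9] length 5 -- new best
  Position 10 ('d'): repeat (last at 6), move window start to 7
  Position 10 ('d'): window [7,10] length 4
  Position 11 ('a'): repeat (last at 8), move window start to 9
  Position 11 ('a'): window [9,11] length 3
Longest substring with no repeats: "bdeah" with length 5

5


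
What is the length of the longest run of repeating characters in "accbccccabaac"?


Input: "accbccccabaac"
Scanning for longest run:
  Position 1 ('c'): new char, reset run to 1
  Position 2 ('c'): continues run of 'c', length=2
  Position 3 ('b'): new char, reset run to 1
  Position 4 ('c'): new char, reset run to 1
  Position 5 ('c'): continues run of 'c', length=2
  Position 6 ('c'): continues run of 'c', length=3
  Position 7 ('c'): continues run of 'c', length=4
  Position 8 ('a'): new char, reset run to 1
  Position 9 ('b'): new char, reset run to 1
  Position 10 ('a'): new char, reset run to 1
  Position 11 ('a'): continues run of 'a', length=2
  Position 12 ('c'): new char, reset run to 1
Longest run: 'c' with length 4

4


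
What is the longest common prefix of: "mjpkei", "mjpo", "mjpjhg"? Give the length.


Words: mjpkei, mjpo, mjpjhg
  Position 0: all 'm' => match
  Position 1: all 'j' => match
  Position 2: all 'p' => match
  Position 3: ('k', 'o', 'j') => mismatch, stop
LCP = "mjp" (length 3)

3


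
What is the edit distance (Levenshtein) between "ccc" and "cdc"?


Computing edit distance: "ccc" -> "cdc"
DP table:
           c    d    c
      0    1    2    3
  c   1    0    1    2
  c   2    1    1    1
  c   3    2    2    1
Edit distance = dp[3][3] = 1

1


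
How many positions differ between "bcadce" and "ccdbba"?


Comparing "bcadce" and "ccdbba" position by position:
  Position 0: 'b' vs 'c' => DIFFER
  Position 1: 'c' vs 'c' => same
  Position 2: 'a' vs 'd' => DIFFER
  Position 3: 'd' vs 'b' => DIFFER
  Position 4: 'c' vs 'b' => DIFFER
  Position 5: 'e' vs 'a' => DIFFER
Positions that differ: 5

5


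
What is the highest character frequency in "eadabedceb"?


Input: eadabedceb
Character counts:
  'a': 2
  'b': 2
  'c': 1
  'd': 2
  'e': 3
Maximum frequency: 3

3


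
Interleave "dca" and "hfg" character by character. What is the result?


Interleaving "dca" and "hfg":
  Position 0: 'd' from first, 'h' from second => "dh"
  Position 1: 'c' from first, 'f' from second => "cf"
  Position 2: 'a' from first, 'g' from second => "ag"
Result: dhcfag

dhcfag


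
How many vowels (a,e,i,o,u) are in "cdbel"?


Input: cdbel
Checking each character:
  'c' at position 0: consonant
  'd' at position 1: consonant
  'b' at position 2: consonant
  'e' at position 3: vowel (running total: 1)
  'l' at position 4: consonant
Total vowels: 1

1


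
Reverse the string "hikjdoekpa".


Input: hikjdoekpa
Reading characters right to left:
  Position 9: 'a'
  Position 8: 'p'
  Position 7: 'k'
  Position 6: 'e'
  Position 5: 'o'
  Position 4: 'd'
  Position 3: 'j'
  Position 2: 'k'
  Position 1: 'i'
  Position 0: 'h'
Reversed: apkeodjkih

apkeodjkih


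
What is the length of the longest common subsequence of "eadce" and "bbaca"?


LCS of "eadce" and "bbaca"
DP table:
           b    b    a    c    a
      0    0    0    0    0    0
  e   0    0    0    0    0    0
  a   0    0    0    1    1    1
  d   0    0    0    1    1    1
  c   0    0    0    1    2    2
  e   0    0    0    1    2    2
LCS length = dp[5][5] = 2

2


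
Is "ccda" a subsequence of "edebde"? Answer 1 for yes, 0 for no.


Check if "ccda" is a subsequence of "edebde"
Greedy scan:
  Position 0 ('e'): no match needed
  Position 1 ('d'): no match needed
  Position 2 ('e'): no match needed
  Position 3 ('b'): no match needed
  Position 4 ('d'): no match needed
  Position 5 ('e'): no match needed
Only matched 0/4 characters => not a subsequence

0


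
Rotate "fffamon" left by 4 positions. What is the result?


Input: "fffamon", rotate left by 4
First 4 characters: "fffa"
Remaining characters: "mon"
Concatenate remaining + first: "mon" + "fffa" = "monfffa"

monfffa


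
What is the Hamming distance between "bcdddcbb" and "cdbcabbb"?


Comparing "bcdddcbb" and "cdbcabbb" position by position:
  Position 0: 'b' vs 'c' => differ
  Position 1: 'c' vs 'd' => differ
  Position 2: 'd' vs 'b' => differ
  Position 3: 'd' vs 'c' => differ
  Position 4: 'd' vs 'a' => differ
  Position 5: 'c' vs 'b' => differ
  Position 6: 'b' vs 'b' => same
  Position 7: 'b' vs 'b' => same
Total differences (Hamming distance): 6

6


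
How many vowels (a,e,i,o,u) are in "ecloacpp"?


Input: ecloacpp
Checking each character:
  'e' at position 0: vowel (running total: 1)
  'c' at position 1: consonant
  'l' at position 2: consonant
  'o' at position 3: vowel (running total: 2)
  'a' at position 4: vowel (running total: 3)
  'c' at position 5: consonant
  'p' at position 6: consonant
  'p' at position 7: consonant
Total vowels: 3

3


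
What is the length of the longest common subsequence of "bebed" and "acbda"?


LCS of "bebed" and "acbda"
DP table:
           a    c    b    d    a
      0    0    0    0    0    0
  b   0    0    0    1    1    1
  e   0    0    0    1    1    1
  b   0    0    0    1    1    1
  e   0    0    0    1    1    1
  d   0    0    0    1    2    2
LCS length = dp[5][5] = 2

2


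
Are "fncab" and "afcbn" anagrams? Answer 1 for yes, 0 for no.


Strings: "fncab", "afcbn"
Sorted first:  abcfn
Sorted second: abcfn
Sorted forms match => anagrams

1


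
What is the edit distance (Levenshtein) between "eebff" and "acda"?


Computing edit distance: "eebff" -> "acda"
DP table:
           a    c    d    a
      0    1    2    3    4
  e   1    1    2    3    4
  e   2    2    2    3    4
  b   3    3    3    3    4
  f   4    4    4    4    4
  f   5    5    5    5    5
Edit distance = dp[5][4] = 5

5


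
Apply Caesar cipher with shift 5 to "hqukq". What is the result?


Caesar cipher: shift "hqukq" by 5
  'h' (pos 7) + 5 = pos 12 = 'm'
  'q' (pos 16) + 5 = pos 21 = 'v'
  'u' (pos 20) + 5 = pos 25 = 'z'
  'k' (pos 10) + 5 = pos 15 = 'p'
  'q' (pos 16) + 5 = pos 21 = 'v'
Result: mvzpv

mvzpv


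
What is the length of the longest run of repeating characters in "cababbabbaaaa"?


Input: "cababbabbaaaa"
Scanning for longest run:
  Position 1 ('a'): new char, reset run to 1
  Position 2 ('b'): new char, reset run to 1
  Position 3 ('a'): new char, reset run to 1
  Position 4 ('b'): new char, reset run to 1
  Position 5 ('b'): continues run of 'b', length=2
  Position 6 ('a'): new char, reset run to 1
  Position 7 ('b'): new char, reset run to 1
  Position 8 ('b'): continues run of 'b', length=2
  Position 9 ('a'): new char, reset run to 1
  Position 10 ('a'): continues run of 'a', length=2
  Position 11 ('a'): continues run of 'a', length=3
  Position 12 ('a'): continues run of 'a', length=4
Longest run: 'a' with length 4

4


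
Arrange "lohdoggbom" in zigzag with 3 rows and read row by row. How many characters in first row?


Zigzag "lohdoggbom" into 3 rows:
Placing characters:
  'l' => row 0
  'o' => row 1
  'h' => row 2
  'd' => row 1
  'o' => row 0
  'g' => row 1
  'g' => row 2
  'b' => row 1
  'o' => row 0
  'm' => row 1
Rows:
  Row 0: "loo"
  Row 1: "odgbm"
  Row 2: "hg"
First row length: 3

3


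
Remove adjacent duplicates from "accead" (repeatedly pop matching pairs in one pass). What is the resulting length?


Input: accead
Stack-based adjacent duplicate removal:
  Read 'a': push. Stack: a
  Read 'c': push. Stack: ac
  Read 'c': matches stack top 'c' => pop. Stack: a
  Read 'e': push. Stack: ae
  Read 'a': push. Stack: aea
  Read 'd': push. Stack: aead
Final stack: "aead" (length 4)

4


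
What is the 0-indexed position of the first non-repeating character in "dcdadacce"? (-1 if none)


Input: dcdadacce
Character frequencies:
  'a': 2
  'c': 3
  'd': 3
  'e': 1
Scanning left to right for freq == 1:
  Position 0 ('d'): freq=3, skip
  Position 1 ('c'): freq=3, skip
  Position 2 ('d'): freq=3, skip
  Position 3 ('a'): freq=2, skip
  Position 4 ('d'): freq=3, skip
  Position 5 ('a'): freq=2, skip
  Position 6 ('c'): freq=3, skip
  Position 7 ('c'): freq=3, skip
  Position 8 ('e'): unique! => answer = 8

8


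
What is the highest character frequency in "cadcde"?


Input: cadcde
Character counts:
  'a': 1
  'c': 2
  'd': 2
  'e': 1
Maximum frequency: 2

2


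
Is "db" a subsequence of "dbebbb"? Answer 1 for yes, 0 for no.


Check if "db" is a subsequence of "dbebbb"
Greedy scan:
  Position 0 ('d'): matches sub[0] = 'd'
  Position 1 ('b'): matches sub[1] = 'b'
  Position 2 ('e'): no match needed
  Position 3 ('b'): no match needed
  Position 4 ('b'): no match needed
  Position 5 ('b'): no match needed
All 2 characters matched => is a subsequence

1


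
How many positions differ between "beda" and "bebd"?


Comparing "beda" and "bebd" position by position:
  Position 0: 'b' vs 'b' => same
  Position 1: 'e' vs 'e' => same
  Position 2: 'd' vs 'b' => DIFFER
  Position 3: 'a' vs 'd' => DIFFER
Positions that differ: 2

2


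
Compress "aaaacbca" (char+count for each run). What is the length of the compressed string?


Input: aaaacbca
Runs:
  'a' x 4 => "a4"
  'c' x 1 => "c1"
  'b' x 1 => "b1"
  'c' x 1 => "c1"
  'a' x 1 => "a1"
Compressed: "a4c1b1c1a1"
Compressed length: 10

10


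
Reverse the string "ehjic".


Input: ehjic
Reading characters right to left:
  Position 4: 'c'
  Position 3: 'i'
  Position 2: 'j'
  Position 1: 'h'
  Position 0: 'e'
Reversed: cijhe

cijhe
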